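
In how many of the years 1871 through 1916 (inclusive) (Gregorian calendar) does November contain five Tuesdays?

November has 30 days; it has five Tuesdays when Tuesday falls among the first (month-length − 28) days — i.e. when November 1 is one of Tuesday/Monday.
November 1 by year: 1871:Wed 1872:Fri 1873:Sat 1874:Sun 1875:Mon✓ 1876:Wed 1877:Thu 1878:Fri 1879:Sat 1880:Mon✓ 1881:Tue✓ 1882:Wed 1883:Thu 1884:Sat 1885:Sun …(16 more)… 1902:Sat 1903:Sun 1904:Tue✓ 1905:Wed 1906:Thu 1907:Fri 1908:Sun 1909:Mon✓ 1910:Tue✓ 1911:Wed 1912:Fri 1913:Sat 1914:Sun 1915:Mon✓ 1916:Wed
Years with five Tuesdays: 1875, 1880, 1881, 1886, 1887, 1892, 1897, 1898, 1904, 1909, 1910, 1915 → 12.

12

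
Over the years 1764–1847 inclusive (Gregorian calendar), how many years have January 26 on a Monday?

12

Track January 26's weekday year by year (advancing +1, or +2 across a Feb 29):
  1764: Thu  1765: Sat (+2)  1766: Sun (+1)  1767: Mon (+1) ✓  1768: Tue (+1)
  1769: Thu (+2)  1770: Fri (+1)  1771: Sat (+1)  1772: Sun (+1)  1773: Tue (+2)
  1774: Wed (+1)  1775: Thu (+1)  1776: Fri (+1)  1777: Sun (+2)  … (56 more years) …
  1834: Sun (+1)  1835: Mon (+1) ✓  1836: Tue (+1)  1837: Thu (+2)  1838: Fri (+1)
  1839: Sat (+1)  1840: Sun (+1)  1841: Tue (+2)  1842: Wed (+1)  1843: Thu (+1)
  1844: Fri (+1)  1845: Sun (+2)  1846: Mon (+1) ✓  1847: Tue (+1)
Monday years: 1767, 1778, 1784, 1789, 1795, 1801, 1807, 1818, 1824, 1829, 1835, 1846 — 12 in total.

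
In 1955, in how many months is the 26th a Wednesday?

Check the 26th of each month of 1955: Jan 26: Wed, Feb 26: Sat, Mar 26: Sat, Apr 26: Tue, May 26: Thu, Jun 26: Sun, Jul 26: Tue, Aug 26: Fri, Sep 26: Mon, Oct 26: Wed, Nov 26: Sat, Dec 26: Mon.
Wednesday occurs in January, October — 2 months.

2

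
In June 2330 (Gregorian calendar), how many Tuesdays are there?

4

June 2330 has 30 days and begins on Sunday.
The first Tuesday is June 3.
Tuesdays fall on 3, 10, 17, 24 — that's 4.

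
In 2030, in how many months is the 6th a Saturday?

2

Check the 6th of each month of 2030: Jan 6: Sun, Feb 6: Wed, Mar 6: Wed, Apr 6: Sat, May 6: Mon, Jun 6: Thu, Jul 6: Sat, Aug 6: Tue, Sep 6: Fri, Oct 6: Sun, Nov 6: Wed, Dec 6: Fri.
Saturday occurs in April, July — 2 months.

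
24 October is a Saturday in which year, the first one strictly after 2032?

2037

From one year to the next, a fixed date's weekday advances by 1, or by 2 when a Feb 29 lies between the two dates.
2032: October 24 is Sunday.
2033: Monday (+1)
2034: Tuesday (+1)
2035: Wednesday (+1)
2036: Friday (+2)
2037: Saturday (+1)
24 October falls on a Saturday in 2037.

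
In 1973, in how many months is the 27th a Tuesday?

Check the 27th of each month of 1973: Jan 27: Sat, Feb 27: Tue, Mar 27: Tue, Apr 27: Fri, May 27: Sun, Jun 27: Wed, Jul 27: Fri, Aug 27: Mon, Sep 27: Thu, Oct 27: Sat, Nov 27: Tue, Dec 27: Thu.
Tuesday occurs in February, March, November — 3 months.

3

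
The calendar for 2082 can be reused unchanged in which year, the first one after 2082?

2093

Two years share a calendar iff Jan 1 falls on the same weekday and both are leap or both are common. 2082: Jan 1 is Thursday, common year.
2083: Jan 1 Friday, common
2084: Jan 1 Saturday, leap
2085: Jan 1 Monday, common
2086: Jan 1 Tuesday, common
2087: Jan 1 Wednesday, common
2088: Jan 1 Thursday, leap
2089: Jan 1 Saturday, common
2090: Jan 1 Sunday, common
2091: Jan 1 Monday, common
2092: Jan 1 Tuesday, leap
2093: Jan 1 Thursday, common
2093 matches on both conditions.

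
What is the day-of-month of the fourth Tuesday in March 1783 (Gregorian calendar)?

25

March 1, 1783 is a Saturday, so the first Tuesday is the 4th.
The fourth Tuesday is 4 + 21 = 25.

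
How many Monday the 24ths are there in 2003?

3

Check the 24th of each month of 2003: Jan 24: Fri, Feb 24: Mon, Mar 24: Mon, Apr 24: Thu, May 24: Sat, Jun 24: Tue, Jul 24: Thu, Aug 24: Sun, Sep 24: Wed, Oct 24: Fri, Nov 24: Mon, Dec 24: Wed.
Monday occurs in February, March, November — 3 months.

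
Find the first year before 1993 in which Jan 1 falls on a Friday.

Jan 1 advances by 2 weekdays after a leap year and by 1 after a common year.
1993: Jan 1 is Friday.
1992: Wednesday (leap)
1991: Tuesday
1990: Monday
1989: Sunday
1988: Friday (leap)
1988 begins on a Friday

1988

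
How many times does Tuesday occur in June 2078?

4

June 2078 has 30 days and begins on Wednesday.
The first Tuesday is June 7.
Tuesdays fall on 7, 14, 21, 28 — that's 4.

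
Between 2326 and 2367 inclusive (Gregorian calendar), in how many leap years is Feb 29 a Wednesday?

Leap years in 2326–2367: 10 of them.
Feb 29 weekday advances by 5 (mod 7) from one leap year to the next four years later (or differs when a century non-leap intervenes).
Leap-day weekdays: 2328:Wed✓ 2332:Mon 2336:Sat 2340:Thu 2344:Tue 2348:Sun 2352:Fri 2356:Wed✓ 2360:Mon 2364:Sat
Wednesday: 2328, 2356 → 2.

2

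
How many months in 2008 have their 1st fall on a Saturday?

2

Check the 1st of each month of 2008: Jan 1: Tue, Feb 1: Fri, Mar 1: Sat, Apr 1: Tue, May 1: Thu, Jun 1: Sun, Jul 1: Tue, Aug 1: Fri, Sep 1: Mon, Oct 1: Wed, Nov 1: Sat, Dec 1: Mon.
Saturday occurs in March, November — 2 months.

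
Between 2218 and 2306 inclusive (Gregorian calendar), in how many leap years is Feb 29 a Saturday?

Leap years in 2218–2306: 21 of them.
Feb 29 weekday advances by 5 (mod 7) from one leap year to the next four years later (or differs when a century non-leap intervenes).
Leap-day weekdays: 2220:Tue 2224:Sun 2228:Fri 2232:Wed 2236:Mon 2240:Sat✓ 2244:Thu 2248:Tue 2252:Sun 2256:Fri 2260:Wed 2264:Mon 2268:Sat✓ 2272:Thu 2276:Tue 2280:Sun 2284:Fri 2288:Wed 2292:Mon 2296:Sat✓ 2304:Mon
Saturday: 2240, 2268, 2296 → 3.

3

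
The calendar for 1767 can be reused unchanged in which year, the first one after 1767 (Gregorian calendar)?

1778

Two years share a calendar iff Jan 1 falls on the same weekday and both are leap or both are common. 1767: Jan 1 is Thursday, common year.
1768: Jan 1 Friday, leap
1769: Jan 1 Sunday, common
1770: Jan 1 Monday, common
1771: Jan 1 Tuesday, common
1772: Jan 1 Wednesday, leap
1773: Jan 1 Friday, common
1774: Jan 1 Saturday, common
1775: Jan 1 Sunday, common
1776: Jan 1 Monday, leap
1777: Jan 1 Wednesday, common
1778: Jan 1 Thursday, common
1778 matches on both conditions.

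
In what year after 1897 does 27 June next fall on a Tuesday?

1899

From one year to the next, a fixed date's weekday advances by 1, or by 2 when a Feb 29 lies between the two dates.
1897: June 27 is Sunday.
1898: Monday (+1)
1899: Tuesday (+1)
27 June falls on a Tuesday in 1899.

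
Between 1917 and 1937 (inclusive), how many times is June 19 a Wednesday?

3

Track June 19's weekday year by year (advancing +1, or +2 across a Feb 29):
  1917: Tue  1918: Wed (+1) ✓  1919: Thu (+1)  1920: Sat (+2)  1921: Sun (+1)
  1922: Mon (+1)  1923: Tue (+1)  1924: Thu (+2)  1925: Fri (+1)  1926: Sat (+1)
  1927: Sun (+1)  1928: Tue (+2)  1929: Wed (+1) ✓  1930: Thu (+1)  1931: Fri (+1)
  1932: Sun (+2)  1933: Mon (+1)  1934: Tue (+1)  1935: Wed (+1) ✓  1936: Fri (+2)
  1937: Sat (+1)
Wednesday years: 1918, 1929, 1935 — 3 in total.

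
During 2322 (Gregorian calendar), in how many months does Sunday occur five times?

5

A month of length L has five Sundays iff its first Sunday is on day ≤ L−28 (so day 1–3 in a 31-day month, 1–2 in a 30-day month, day 1 in a leap February).
Checking each month of 2322: Jan starts Sun (31d) ✓; Feb starts Wed (28d); Mar starts Wed (31d); Apr starts Sat (30d) ✓; May starts Mon (31d); Jun starts Thu (30d); Jul starts Sat (31d) ✓; Aug starts Tue (31d); Sep starts Fri (30d); Oct starts Sun (31d) ✓; Nov starts Wed (30d); Dec starts Fri (31d) ✓.
Five-Sunday months: January, April, July, October, December → 5.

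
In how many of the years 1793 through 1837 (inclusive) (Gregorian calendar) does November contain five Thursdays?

12

November has 30 days; it has five Thursdays when Thursday falls among the first (month-length − 28) days — i.e. when November 1 is one of Thursday/Wednesday.
November 1 by year: 1793:Fri 1794:Sat 1795:Sun 1796:Tue 1797:Wed✓ 1798:Thu✓ 1799:Fri 1800:Sat 1801:Sun 1802:Mon 1803:Tue 1804:Thu✓ 1805:Fri 1806:Sat 1807:Sun …(15 more)… 1823:Sat 1824:Mon 1825:Tue 1826:Wed✓ 1827:Thu✓ 1828:Sat 1829:Sun 1830:Mon 1831:Tue 1832:Thu✓ 1833:Fri 1834:Sat 1835:Sun 1836:Tue 1837:Wed✓
Years with five Thursdays: 1797, 1798, 1804, 1809, 1810, 1815, 1820, 1821, 1826, 1827, 1832, 1837 → 12.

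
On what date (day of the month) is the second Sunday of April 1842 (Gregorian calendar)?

April 1, 1842 is a Friday, so the first Sunday is the 3rd.
The second Sunday is 3 + 7 = 10.

10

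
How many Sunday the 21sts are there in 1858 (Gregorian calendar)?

Check the 21st of each month of 1858: Jan 21: Thu, Feb 21: Sun, Mar 21: Sun, Apr 21: Wed, May 21: Fri, Jun 21: Mon, Jul 21: Wed, Aug 21: Sat, Sep 21: Tue, Oct 21: Thu, Nov 21: Sun, Dec 21: Tue.
Sunday occurs in February, March, November — 3 months.

3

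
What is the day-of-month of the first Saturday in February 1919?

February 1, 1919 is a Saturday, so the first Saturday is the 1st.
The first Saturday is 1 + 0 = 1.

1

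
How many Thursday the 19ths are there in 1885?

3

Check the 19th of each month of 1885: Jan 19: Mon, Feb 19: Thu, Mar 19: Thu, Apr 19: Sun, May 19: Tue, Jun 19: Fri, Jul 19: Sun, Aug 19: Wed, Sep 19: Sat, Oct 19: Mon, Nov 19: Thu, Dec 19: Sat.
Thursday occurs in February, March, November — 3 months.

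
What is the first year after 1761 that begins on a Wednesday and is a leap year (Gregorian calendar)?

Jan 1 advances by 2 weekdays after a leap year and by 1 after a common year.
1761: Jan 1 is Thursday.
1762: Friday
1763: Saturday
1764: Sunday (leap)
1765: Tuesday
1766: Wednesday
1767: Thursday
1768: Friday (leap)
1769: Sunday
1770: Monday
1771: Tuesday
1772: Wednesday (leap)
1772 begins on a Wednesday and is a leap year.

1772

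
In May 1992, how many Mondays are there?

4

May 1992 has 31 days and begins on Friday.
The first Monday is May 4.
Mondays fall on 4, 11, 18, 25 — that's 4.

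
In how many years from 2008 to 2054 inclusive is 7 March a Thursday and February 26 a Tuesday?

5

Check each year's weekday for 7 March and February 26:
  2008: Fri/Tue  2009: Sat/Thu  2010: Sun/Fri  2011: Mon/Sat  2012: Wed/Sun  2013: Thu/Tue ✓  2014: Fri/Wed  2015: Sat/Thu  2016: Mon/Fri  2017: Tue/Sun  2018: Wed/Mon  2019: Thu/Tue ✓  2020: Sat/Wed  2021: Sun/Fri  …(19 more)…  2041: Thu/Tue ✓  2042: Fri/Wed  2043: Sat/Thu  2044: Mon/Fri  2045: Tue/Sun  2046: Wed/Mon  2047: Thu/Tue ✓  2048: Sat/Wed  2049: Sun/Fri  2050: Mon/Sat  2051: Tue/Sun  2052: Thu/Mon  2053: Fri/Wed  2054: Sat/Thu
Both conditions hold in: 2013, 2019, 2030, 2041, 2047 — 5.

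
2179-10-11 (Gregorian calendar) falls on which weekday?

January 1, 2179 is a Friday.
October 11 is day 284 of the year, i.e. 283 days after Jan 1.
283 mod 7 = 3, so advance 3 weekdays from Friday: Monday.

Monday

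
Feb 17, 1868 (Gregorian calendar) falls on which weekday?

Monday

January 1, 1868 is a Wednesday.
February 17 is day 48 of the year, i.e. 47 days after Jan 1.
47 mod 7 = 5, so advance 5 weekdays from Wednesday: Monday.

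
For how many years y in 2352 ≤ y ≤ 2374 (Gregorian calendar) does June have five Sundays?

June has 30 days; it has five Sundays when Sunday falls among the first (month-length − 28) days — i.e. when June 1 is one of Sunday/Saturday.
June 1 by year: 2352:Sun✓ 2353:Mon 2354:Tue 2355:Wed 2356:Fri 2357:Sat✓ 2358:Sun✓ 2359:Mon 2360:Wed 2361:Thu 2362:Fri 2363:Sat✓ 2364:Mon 2365:Tue 2366:Wed 2367:Thu 2368:Sat✓ 2369:Sun✓ 2370:Mon 2371:Tue 2372:Thu 2373:Fri 2374:Sat✓
Years with five Sundays: 2352, 2357, 2358, 2363, 2368, 2369, 2374 → 7.

7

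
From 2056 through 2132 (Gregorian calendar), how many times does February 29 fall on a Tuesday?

Leap years in 2056–2132: 19 of them.
Feb 29 weekday advances by 5 (mod 7) from one leap year to the next four years later (or differs when a century non-leap intervenes).
Leap-day weekdays: 2056:Tue✓ 2060:Sun 2064:Fri 2068:Wed 2072:Mon 2076:Sat 2080:Thu 2084:Tue✓ 2088:Sun 2092:Fri 2096:Wed 2104:Fri 2108:Wed 2112:Mon 2116:Sat 2120:Thu 2124:Tue✓ 2128:Sun 2132:Fri
Tuesday: 2056, 2084, 2124 → 3.

3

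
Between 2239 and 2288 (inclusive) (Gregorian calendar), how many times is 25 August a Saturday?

7

Track 25 August's weekday year by year (advancing +1, or +2 across a Feb 29):
  2239: Sun  2240: Tue (+2)  2241: Wed (+1)  2242: Thu (+1)  2243: Fri (+1)
  2244: Sun (+2)  2245: Mon (+1)  2246: Tue (+1)  2247: Wed (+1)  2248: Fri (+2)
  2249: Sat (+1) ✓  2250: Sun (+1)  2251: Mon (+1)  2252: Wed (+2)  … (22 more years) …
  2275: Wed (+1)  2276: Fri (+2)  2277: Sat (+1) ✓  2278: Sun (+1)  2279: Mon (+1)
  2280: Wed (+2)  2281: Thu (+1)  2282: Fri (+1)  2283: Sat (+1) ✓  2284: Mon (+2)
  2285: Tue (+1)  2286: Wed (+1)  2287: Thu (+1)  2288: Sat (+2) ✓
Saturday years: 2249, 2255, 2260, 2266, 2277, 2283, 2288 — 7 in total.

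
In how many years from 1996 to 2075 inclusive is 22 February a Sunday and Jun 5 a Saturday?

3

Check each year's weekday for 22 February and Jun 5:
  1996: Thu/Wed  1997: Sat/Thu  1998: Sun/Fri  1999: Mon/Sat  2000: Tue/Mon  2001: Thu/Tue  2002: Fri/Wed  2003: Sat/Thu  2004: Sun/Sat ✓  2005: Tue/Sun  2006: Wed/Mon  2007: Thu/Tue  2008: Fri/Thu  2009: Sun/Fri  …(52 more)…  2062: Wed/Mon  2063: Thu/Tue  2064: Fri/Thu  2065: Sun/Fri  2066: Mon/Sat  2067: Tue/Sun  2068: Wed/Tue  2069: Fri/Wed  2070: Sat/Thu  2071: Sun/Fri  2072: Mon/Sun  2073: Wed/Mon  2074: Thu/Tue  2075: Fri/Wed
Both conditions hold in: 2004, 2032, 2060 — 3.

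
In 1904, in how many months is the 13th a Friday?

1

Check the 13th of each month of 1904: Jan 13: Wed, Feb 13: Sat, Mar 13: Sun, Apr 13: Wed, May 13: Fri, Jun 13: Mon, Jul 13: Wed, Aug 13: Sat, Sep 13: Tue, Oct 13: Thu, Nov 13: Sun, Dec 13: Tue.
Friday occurs in May — 1 month.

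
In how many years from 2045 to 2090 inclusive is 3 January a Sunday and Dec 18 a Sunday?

Check each year's weekday for 3 January and Dec 18:
  2045: Tue/Mon  2046: Wed/Tue  2047: Thu/Wed  2048: Fri/Fri  2049: Sun/Sat  2050: Mon/Sun  2051: Tue/Mon  2052: Wed/Wed  2053: Fri/Thu  2054: Sat/Fri  2055: Sun/Sat  2056: Mon/Mon  2057: Wed/Tue  2058: Thu/Wed  …(18 more)…  2077: Sun/Sat  2078: Mon/Sun  2079: Tue/Mon  2080: Wed/Wed  2081: Fri/Thu  2082: Sat/Fri  2083: Sun/Sat  2084: Mon/Mon  2085: Wed/Tue  2086: Thu/Wed  2087: Fri/Thu  2088: Sat/Sat  2089: Mon/Sun  2090: Tue/Mon
Both conditions hold in: 2072 — 1.

1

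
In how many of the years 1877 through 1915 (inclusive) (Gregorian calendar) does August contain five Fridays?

August has 31 days; it has five Fridays when Friday falls among the first (month-length − 28) days — i.e. when August 1 is one of Friday/Thursday/Wednesday.
August 1 by year: 1877:Wed✓ 1878:Thu✓ 1879:Fri✓ 1880:Sun 1881:Mon 1882:Tue 1883:Wed✓ 1884:Fri✓ 1885:Sat 1886:Sun 1887:Mon 1888:Wed✓ 1889:Thu✓ 1890:Fri✓ 1891:Sat …(9 more)… 1901:Thu✓ 1902:Fri✓ 1903:Sat 1904:Mon 1905:Tue 1906:Wed✓ 1907:Thu✓ 1908:Sat 1909:Sun 1910:Mon 1911:Tue 1912:Thu✓ 1913:Fri✓ 1914:Sat 1915:Sun
Years with five Fridays: 1877, 1878, 1879, 1883, 1884, 1888, 1889, 1890, 1894, 1895, 1900, 1901, 1902, 1906, 1907, 1912, 1913 → 17.

17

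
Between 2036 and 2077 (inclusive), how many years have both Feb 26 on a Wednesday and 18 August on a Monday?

Check each year's weekday for Feb 26 and 18 August:
  2036: Tue/Mon  2037: Thu/Tue  2038: Fri/Wed  2039: Sat/Thu  2040: Sun/Sat  2041: Tue/Sun  2042: Wed/Mon ✓  2043: Thu/Tue  2044: Fri/Thu  2045: Sun/Fri  2046: Mon/Sat  2047: Tue/Sun  2048: Wed/Tue  2049: Fri/Wed  …(14 more)…  2064: Tue/Mon  2065: Thu/Tue  2066: Fri/Wed  2067: Sat/Thu  2068: Sun/Sat  2069: Tue/Sun  2070: Wed/Mon ✓  2071: Thu/Tue  2072: Fri/Thu  2073: Sun/Fri  2074: Mon/Sat  2075: Tue/Sun  2076: Wed/Tue  2077: Fri/Wed
Both conditions hold in: 2042, 2053, 2059, 2070 — 4.

4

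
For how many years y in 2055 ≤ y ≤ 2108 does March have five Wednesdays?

24

March has 31 days; it has five Wednesdays when Wednesday falls among the first (month-length − 28) days — i.e. when March 1 is one of Wednesday/Tuesday/Monday.
March 1 by year: 2055:Mon✓ 2056:Wed✓ 2057:Thu 2058:Fri 2059:Sat 2060:Mon✓ 2061:Tue✓ 2062:Wed✓ 2063:Thu 2064:Sat 2065:Sun 2066:Mon✓ 2067:Tue✓ 2068:Thu 2069:Fri …(24 more)… 2094:Mon✓ 2095:Tue✓ 2096:Thu 2097:Fri 2098:Sat 2099:Sun 2100:Mon✓ 2101:Tue✓ 2102:Wed✓ 2103:Thu 2104:Sat 2105:Sun 2106:Mon✓ 2107:Tue✓ 2108:Thu
Years with five Wednesdays: 2055, 2056, 2060, 2061, 2062, 2066, 2067, 2072, 2073, 2077, 2078, 2079, 2083, 2084, 2088, 2089, 2090, 2094, 2095, 2100, 2101, 2102, 2106, 2107 → 24.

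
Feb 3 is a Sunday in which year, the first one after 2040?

2041

From one year to the next, a fixed date's weekday advances by 1, or by 2 when a Feb 29 lies between the two dates.
2040: February 3 is Friday.
2041: Sunday (+2)
Feb 3 falls on a Sunday in 2041.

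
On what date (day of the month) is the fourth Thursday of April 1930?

April 1, 1930 is a Tuesday, so the first Thursday is the 3rd.
The fourth Thursday is 3 + 21 = 24.

24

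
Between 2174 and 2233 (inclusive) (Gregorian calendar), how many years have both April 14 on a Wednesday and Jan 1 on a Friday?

6

Check each year's weekday for April 14 and Jan 1:
  2174: Thu/Sat  2175: Fri/Sun  2176: Sun/Mon  2177: Mon/Wed  2178: Tue/Thu  2179: Wed/Fri ✓  2180: Fri/Sat  2181: Sat/Mon  2182: Sun/Tue  2183: Mon/Wed  2184: Wed/Thu  2185: Thu/Sat  2186: Fri/Sun  2187: Sat/Mon  …(32 more)…  2220: Fri/Sat  2221: Sat/Mon  2222: Sun/Tue  2223: Mon/Wed  2224: Wed/Thu  2225: Thu/Sat  2226: Fri/Sun  2227: Sat/Mon  2228: Mon/Tue  2229: Tue/Thu  2230: Wed/Fri ✓  2231: Thu/Sat  2232: Sat/Sun  2233: Sun/Tue
Both conditions hold in: 2179, 2190, 2202, 2213, 2219, 2230 — 6.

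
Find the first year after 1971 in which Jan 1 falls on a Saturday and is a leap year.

1972

Jan 1 advances by 2 weekdays after a leap year and by 1 after a common year.
1971: Jan 1 is Friday.
1972: Saturday (leap)
1972 begins on a Saturday and is a leap year.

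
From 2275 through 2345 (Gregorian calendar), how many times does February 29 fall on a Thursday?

Leap years in 2275–2345: 17 of them.
Feb 29 weekday advances by 5 (mod 7) from one leap year to the next four years later (or differs when a century non-leap intervenes).
Leap-day weekdays: 2276:Tue 2280:Sun 2284:Fri 2288:Wed 2292:Mon 2296:Sat 2304:Mon 2308:Sat 2312:Thu✓ 2316:Tue 2320:Sun 2324:Fri 2328:Wed 2332:Mon 2336:Sat 2340:Thu✓ 2344:Tue
Thursday: 2312, 2340 → 2.

2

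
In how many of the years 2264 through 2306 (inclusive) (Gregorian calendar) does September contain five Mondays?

11

September has 30 days; it has five Mondays when Monday falls among the first (month-length − 28) days — i.e. when September 1 is one of Monday/Sunday.
September 1 by year: 2264:Thu 2265:Fri 2266:Sat 2267:Sun✓ 2268:Tue 2269:Wed 2270:Thu 2271:Fri 2272:Sun✓ 2273:Mon✓ 2274:Tue 2275:Wed 2276:Fri 2277:Sat 2278:Sun✓ …(13 more)… 2292:Thu 2293:Fri 2294:Sat 2295:Sun✓ 2296:Tue 2297:Wed 2298:Thu 2299:Fri 2300:Sat 2301:Sun✓ 2302:Mon✓ 2303:Tue 2304:Thu 2305:Fri 2306:Sat
Years with five Mondays: 2267, 2272, 2273, 2278, 2279, 2284, 2289, 2290, 2295, 2301, 2302 → 11.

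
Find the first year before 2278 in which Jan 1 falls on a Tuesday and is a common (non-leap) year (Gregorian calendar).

Jan 1 advances by 2 weekdays after a leap year and by 1 after a common year.
2278: Jan 1 is Tuesday.
2277: Monday
2276: Saturday (leap)
2275: Friday
2274: Thursday
2273: Wednesday
2272: Monday (leap)
2271: Sunday
2270: Saturday
2269: Friday
2268: Wednesday (leap)
2267: Tuesday
2267 begins on a Tuesday and is a common year.

2267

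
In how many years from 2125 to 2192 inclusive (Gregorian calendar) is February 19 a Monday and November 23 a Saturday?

Check each year's weekday for February 19 and November 23:
  2125: Mon/Fri  2126: Tue/Sat  2127: Wed/Sun  2128: Thu/Tue  2129: Sat/Wed  2130: Sun/Thu  2131: Mon/Fri  2132: Tue/Sun  2133: Thu/Mon  2134: Fri/Tue  2135: Sat/Wed  2136: Sun/Fri  2137: Tue/Sat  2138: Wed/Sun  …(40 more)…  2179: Fri/Tue  2180: Sat/Thu  2181: Mon/Fri  2182: Tue/Sat  2183: Wed/Sun  2184: Thu/Tue  2185: Sat/Wed  2186: Sun/Thu  2187: Mon/Fri  2188: Tue/Sun  2189: Thu/Mon  2190: Fri/Tue  2191: Sat/Wed  2192: Sun/Fri
Both conditions hold in: 2148, 2176 — 2.

2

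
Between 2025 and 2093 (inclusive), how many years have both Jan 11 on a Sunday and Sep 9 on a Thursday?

3

Check each year's weekday for Jan 11 and Sep 9:
  2025: Sat/Tue  2026: Sun/Wed  2027: Mon/Thu  2028: Tue/Sat  2029: Thu/Sun  2030: Fri/Mon  2031: Sat/Tue  2032: Sun/Thu ✓  2033: Tue/Fri  2034: Wed/Sat  2035: Thu/Sun  2036: Fri/Tue  2037: Sun/Wed  2038: Mon/Thu  …(41 more)…  2080: Thu/Mon  2081: Sat/Tue  2082: Sun/Wed  2083: Mon/Thu  2084: Tue/Sat  2085: Thu/Sun  2086: Fri/Mon  2087: Sat/Tue  2088: Sun/Thu ✓  2089: Tue/Fri  2090: Wed/Sat  2091: Thu/Sun  2092: Fri/Tue  2093: Sun/Wed
Both conditions hold in: 2032, 2060, 2088 — 3.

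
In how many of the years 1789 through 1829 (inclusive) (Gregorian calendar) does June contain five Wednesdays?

June has 30 days; it has five Wednesdays when Wednesday falls among the first (month-length − 28) days — i.e. when June 1 is one of Wednesday/Tuesday.
June 1 by year: 1789:Mon 1790:Tue✓ 1791:Wed✓ 1792:Fri 1793:Sat 1794:Sun 1795:Mon 1796:Wed✓ 1797:Thu 1798:Fri 1799:Sat 1800:Sun 1801:Mon 1802:Tue✓ 1803:Wed✓ …(11 more)… 1815:Thu 1816:Sat 1817:Sun 1818:Mon 1819:Tue✓ 1820:Thu 1821:Fri 1822:Sat 1823:Sun 1824:Tue✓ 1825:Wed✓ 1826:Thu 1827:Fri 1828:Sun 1829:Mon
Years with five Wednesdays: 1790, 1791, 1796, 1802, 1803, 1808, 1813, 1814, 1819, 1824, 1825 → 11.

11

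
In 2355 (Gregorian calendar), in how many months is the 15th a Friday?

Check the 15th of each month of 2355: Jan 15: Sat, Feb 15: Tue, Mar 15: Tue, Apr 15: Fri, May 15: Sun, Jun 15: Wed, Jul 15: Fri, Aug 15: Mon, Sep 15: Thu, Oct 15: Sat, Nov 15: Tue, Dec 15: Thu.
Friday occurs in April, July — 2 months.

2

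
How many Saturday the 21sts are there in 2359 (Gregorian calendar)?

3

Check the 21st of each month of 2359: Jan 21: Wed, Feb 21: Sat, Mar 21: Sat, Apr 21: Tue, May 21: Thu, Jun 21: Sun, Jul 21: Tue, Aug 21: Fri, Sep 21: Mon, Oct 21: Wed, Nov 21: Sat, Dec 21: Mon.
Saturday occurs in February, March, November — 3 months.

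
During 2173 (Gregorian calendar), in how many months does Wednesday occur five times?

A month of length L has five Wednesdays iff its first Wednesday is on day ≤ L−28 (so day 1–3 in a 31-day month, 1–2 in a 30-day month, day 1 in a leap February).
Checking each month of 2173: Jan starts Fri (31d); Feb starts Mon (28d); Mar starts Mon (31d) ✓; Apr starts Thu (30d); May starts Sat (31d); Jun starts Tue (30d) ✓; Jul starts Thu (31d); Aug starts Sun (31d); Sep starts Wed (30d) ✓; Oct starts Fri (31d); Nov starts Mon (30d); Dec starts Wed (31d) ✓.
Five-Wednesday months: March, June, September, December → 4.

4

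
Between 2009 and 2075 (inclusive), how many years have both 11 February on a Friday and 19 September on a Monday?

7

Check each year's weekday for 11 February and 19 September:
  2009: Wed/Sat  2010: Thu/Sun  2011: Fri/Mon ✓  2012: Sat/Wed  2013: Mon/Thu  2014: Tue/Fri  2015: Wed/Sat  2016: Thu/Mon  2017: Sat/Tue  2018: Sun/Wed  2019: Mon/Thu  2020: Tue/Sat  2021: Thu/Sun  2022: Fri/Mon ✓  …(39 more)…  2062: Sat/Tue  2063: Sun/Wed  2064: Mon/Fri  2065: Wed/Sat  2066: Thu/Sun  2067: Fri/Mon ✓  2068: Sat/Wed  2069: Mon/Thu  2070: Tue/Fri  2071: Wed/Sat  2072: Thu/Mon  2073: Sat/Tue  2074: Sun/Wed  2075: Mon/Thu
Both conditions hold in: 2011, 2022, 2033, 2039, 2050, 2061, 2067 — 7.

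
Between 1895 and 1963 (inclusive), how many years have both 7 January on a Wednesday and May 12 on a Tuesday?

7

Check each year's weekday for 7 January and May 12:
  1895: Mon/Sun  1896: Tue/Tue  1897: Thu/Wed  1898: Fri/Thu  1899: Sat/Fri  1900: Sun/Sat  1901: Mon/Sun  1902: Tue/Mon  1903: Wed/Tue ✓  1904: Thu/Thu  1905: Sat/Fri  1906: Sun/Sat  1907: Mon/Sun  1908: Tue/Tue  …(41 more)…  1950: Sat/Fri  1951: Sun/Sat  1952: Mon/Mon  1953: Wed/Tue ✓  1954: Thu/Wed  1955: Fri/Thu  1956: Sat/Sat  1957: Mon/Sun  1958: Tue/Mon  1959: Wed/Tue ✓  1960: Thu/Thu  1961: Sat/Fri  1962: Sun/Sat  1963: Mon/Sun
Both conditions hold in: 1903, 1914, 1925, 1931, 1942, 1953, 1959 — 7.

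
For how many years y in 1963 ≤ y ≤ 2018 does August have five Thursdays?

August has 31 days; it has five Thursdays when Thursday falls among the first (month-length − 28) days — i.e. when August 1 is one of Thursday/Wednesday/Tuesday.
August 1 by year: 1963:Thu✓ 1964:Sat 1965:Sun 1966:Mon 1967:Tue✓ 1968:Thu✓ 1969:Fri 1970:Sat 1971:Sun 1972:Tue✓ 1973:Wed✓ 1974:Thu✓ 1975:Fri 1976:Sun 1977:Mon …(26 more)… 2004:Sun 2005:Mon 2006:Tue✓ 2007:Wed✓ 2008:Fri 2009:Sat 2010:Sun 2011:Mon 2012:Wed✓ 2013:Thu✓ 2014:Fri 2015:Sat 2016:Mon 2017:Tue✓ 2018:Wed✓
Years with five Thursdays: 1963, 1967, 1968, 1972, 1973, 1974, 1978, 1979, 1984, 1985, 1989, 1990, 1991, 1995, 1996, 2000, 2001, 2002, 2006, 2007, 2012, 2013, 2017, 2018 → 24.

24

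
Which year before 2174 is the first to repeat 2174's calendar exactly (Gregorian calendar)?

Two years share a calendar iff Jan 1 falls on the same weekday and both are leap or both are common. 2174: Jan 1 is Saturday, common year.
2173: Jan 1 Friday, common
2172: Jan 1 Wednesday, leap
2171: Jan 1 Tuesday, common
2170: Jan 1 Monday, common
2169: Jan 1 Sunday, common
2168: Jan 1 Friday, leap
2167: Jan 1 Thursday, common
2166: Jan 1 Wednesday, common
2165: Jan 1 Tuesday, common
2164: Jan 1 Sunday, leap
2163: Jan 1 Saturday, common
2163 matches on both conditions.

2163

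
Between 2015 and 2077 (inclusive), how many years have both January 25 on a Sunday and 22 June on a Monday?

Check each year's weekday for January 25 and 22 June:
  2015: Sun/Mon ✓  2016: Mon/Wed  2017: Wed/Thu  2018: Thu/Fri  2019: Fri/Sat  2020: Sat/Mon  2021: Mon/Tue  2022: Tue/Wed  2023: Wed/Thu  2024: Thu/Sat  2025: Sat/Sun  2026: Sun/Mon ✓  2027: Mon/Tue  2028: Tue/Thu  …(35 more)…  2064: Fri/Sun  2065: Sun/Mon ✓  2066: Mon/Tue  2067: Tue/Wed  2068: Wed/Fri  2069: Fri/Sat  2070: Sat/Sun  2071: Sun/Mon ✓  2072: Mon/Wed  2073: Wed/Thu  2074: Thu/Fri  2075: Fri/Sat  2076: Sat/Mon  2077: Mon/Tue
Both conditions hold in: 2015, 2026, 2037, 2043, 2054, 2065, 2071 — 7.

7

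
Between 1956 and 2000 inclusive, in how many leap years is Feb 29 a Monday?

2

Leap years in 1956–2000: 12 of them.
Feb 29 weekday advances by 5 (mod 7) from one leap year to the next four years later (or differs when a century non-leap intervenes).
Leap-day weekdays: 1956:Wed 1960:Mon✓ 1964:Sat 1968:Thu 1972:Tue 1976:Sun 1980:Fri 1984:Wed 1988:Mon✓ 1992:Sat 1996:Thu 2000:Tue
Monday: 1960, 1988 → 2.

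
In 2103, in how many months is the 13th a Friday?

2

Check the 13th of each month of 2103: Jan 13: Sat, Feb 13: Tue, Mar 13: Tue, Apr 13: Fri, May 13: Sun, Jun 13: Wed, Jul 13: Fri, Aug 13: Mon, Sep 13: Thu, Oct 13: Sat, Nov 13: Tue, Dec 13: Thu.
Friday occurs in April, July — 2 months.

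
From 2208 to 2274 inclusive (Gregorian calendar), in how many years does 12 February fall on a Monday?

Track 12 February's weekday year by year (advancing +1, or +2 across a Feb 29):
  2208: Fri  2209: Sun (+2)  2210: Mon (+1) ✓  2211: Tue (+1)  2212: Wed (+1)
  2213: Fri (+2)  2214: Sat (+1)  2215: Sun (+1)  2216: Mon (+1) ✓  2217: Wed (+2)
  2218: Thu (+1)  2219: Fri (+1)  2220: Sat (+1)  2221: Mon (+2) ✓  … (39 more years) …
  2261: Tue (+2)  2262: Wed (+1)  2263: Thu (+1)  2264: Fri (+1)  2265: Sun (+2)
  2266: Mon (+1) ✓  2267: Tue (+1)  2268: Wed (+1)  2269: Fri (+2)  2270: Sat (+1)
  2271: Sun (+1)  2272: Mon (+1) ✓  2273: Wed (+2)  2274: Thu (+1)
Monday years: 2210, 2216, 2221, 2227, 2238, 2244, 2249, 2255, 2266, 2272 — 10 in total.

10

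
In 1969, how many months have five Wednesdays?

5

A month of length L has five Wednesdays iff its first Wednesday is on day ≤ L−28 (so day 1–3 in a 31-day month, 1–2 in a 30-day month, day 1 in a leap February).
Checking each month of 1969: Jan starts Wed (31d) ✓; Feb starts Sat (28d); Mar starts Sat (31d); Apr starts Tue (30d) ✓; May starts Thu (31d); Jun starts Sun (30d); Jul starts Tue (31d) ✓; Aug starts Fri (31d); Sep starts Mon (30d); Oct starts Wed (31d) ✓; Nov starts Sat (30d); Dec starts Mon (31d) ✓.
Five-Wednesday months: January, April, July, October, December → 5.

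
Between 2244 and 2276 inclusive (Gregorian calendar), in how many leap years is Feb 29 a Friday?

Leap years in 2244–2276: 9 of them.
Feb 29 weekday advances by 5 (mod 7) from one leap year to the next four years later (or differs when a century non-leap intervenes).
Leap-day weekdays: 2244:Thu 2248:Tue 2252:Sun 2256:Fri✓ 2260:Wed 2264:Mon 2268:Sat 2272:Thu 2276:Tue
Friday: 2256 → 1.

1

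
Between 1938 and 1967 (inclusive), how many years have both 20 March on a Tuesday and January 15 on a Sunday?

Check each year's weekday for 20 March and January 15:
  1938: Sun/Sat  1939: Mon/Sun  1940: Wed/Mon  1941: Thu/Wed  1942: Fri/Thu  1943: Sat/Fri  1944: Mon/Sat  1945: Tue/Mon  1946: Wed/Tue  1947: Thu/Wed  1948: Sat/Thu  1949: Sun/Sat  1950: Mon/Sun  1951: Tue/Mon  1952: Thu/Tue  1953: Fri/Thu  1954: Sat/Fri  1955: Sun/Sat  1956: Tue/Sun ✓  1957: Wed/Tue  1958: Thu/Wed  1959: Fri/Thu  1960: Sun/Fri  1961: Mon/Sun  1962: Tue/Mon  1963: Wed/Tue  1964: Fri/Wed  1965: Sat/Fri  1966: Sun/Sat  1967: Mon/Sun
Both conditions hold in: 1956 — 1.

1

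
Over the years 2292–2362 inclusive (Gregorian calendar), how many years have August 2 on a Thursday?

Track August 2's weekday year by year (advancing +1, or +2 across a Feb 29):
  2292: Tue  2293: Wed (+1)  2294: Thu (+1) ✓  2295: Fri (+1)  2296: Sun (+2)
  2297: Mon (+1)  2298: Tue (+1)  2299: Wed (+1)  2300: Thu (+1) ✓  2301: Fri (+1)
  2302: Sat (+1)  2303: Sun (+1)  2304: Tue (+2)  2305: Wed (+1)  … (43 more years) …
  2349: Tue (+1)  2350: Wed (+1)  2351: Thu (+1) ✓  2352: Sat (+2)  2353: Sun (+1)
  2354: Mon (+1)  2355: Tue (+1)  2356: Thu (+2) ✓  2357: Fri (+1)  2358: Sat (+1)
  2359: Sun (+1)  2360: Tue (+2)  2361: Wed (+1)  2362: Thu (+1) ✓
Thursday years: 2294, 2300, 2306, 2317, 2323, 2328, 2334, 2345, 2351, 2356, 2362 — 11 in total.

11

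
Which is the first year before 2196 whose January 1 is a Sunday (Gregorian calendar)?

Jan 1 advances by 2 weekdays after a leap year and by 1 after a common year.
2196: Jan 1 is Friday (leap).
2195: Thursday
2194: Wednesday
2193: Tuesday
2192: Sunday (leap)
2192 begins on a Sunday

2192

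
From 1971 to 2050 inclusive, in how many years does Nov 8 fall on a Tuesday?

12

Track Nov 8's weekday year by year (advancing +1, or +2 across a Feb 29):
  1971: Mon  1972: Wed (+2)  1973: Thu (+1)  1974: Fri (+1)  1975: Sat (+1)
  1976: Mon (+2)  1977: Tue (+1) ✓  1978: Wed (+1)  1979: Thu (+1)  1980: Sat (+2)
  1981: Sun (+1)  1982: Mon (+1)  1983: Tue (+1) ✓  1984: Thu (+2)  … (52 more years) …
  2037: Sun (+1)  2038: Mon (+1)  2039: Tue (+1) ✓  2040: Thu (+2)  2041: Fri (+1)
  2042: Sat (+1)  2043: Sun (+1)  2044: Tue (+2) ✓  2045: Wed (+1)  2046: Thu (+1)
  2047: Fri (+1)  2048: Sun (+2)  2049: Mon (+1)  2050: Tue (+1) ✓
Tuesday years: 1977, 1983, 1988, 1994, 2005, 2011, 2016, 2022, 2033, 2039, 2044, 2050 — 12 in total.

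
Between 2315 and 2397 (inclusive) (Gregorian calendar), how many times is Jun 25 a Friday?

12

Track Jun 25's weekday year by year (advancing +1, or +2 across a Feb 29):
  2315: Fri ✓  2316: Sun (+2)  2317: Mon (+1)  2318: Tue (+1)  2319: Wed (+1)
  2320: Fri (+2) ✓  2321: Sat (+1)  2322: Sun (+1)  2323: Mon (+1)  2324: Wed (+2)
  2325: Thu (+1)  2326: Fri (+1) ✓  2327: Sat (+1)  2328: Mon (+2)  … (55 more years) …
  2384: Mon (+2)  2385: Tue (+1)  2386: Wed (+1)  2387: Thu (+1)  2388: Sat (+2)
  2389: Sun (+1)  2390: Mon (+1)  2391: Tue (+1)  2392: Thu (+2)  2393: Fri (+1) ✓
  2394: Sat (+1)  2395: Sun (+1)  2396: Tue (+2)  2397: Wed (+1)
Friday years: 2315, 2320, 2326, 2337, 2343, 2348, 2354, 2365, 2371, 2376, 2382, 2393 — 12 in total.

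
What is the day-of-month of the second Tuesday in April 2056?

11

April 1, 2056 is a Saturday, so the first Tuesday is the 4th.
The second Tuesday is 4 + 7 = 11.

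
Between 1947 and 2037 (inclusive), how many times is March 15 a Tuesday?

Track March 15's weekday year by year (advancing +1, or +2 across a Feb 29):
  1947: Sat  1948: Mon (+2)  1949: Tue (+1) ✓  1950: Wed (+1)  1951: Thu (+1)
  1952: Sat (+2)  1953: Sun (+1)  1954: Mon (+1)  1955: Tue (+1) ✓  1956: Thu (+2)
  1957: Fri (+1)  1958: Sat (+1)  1959: Sun (+1)  1960: Tue (+2) ✓  … (63 more years) …
  2024: Fri (+2)  2025: Sat (+1)  2026: Sun (+1)  2027: Mon (+1)  2028: Wed (+2)
  2029: Thu (+1)  2030: Fri (+1)  2031: Sat (+1)  2032: Mon (+2)  2033: Tue (+1) ✓
  2034: Wed (+1)  2035: Thu (+1)  2036: Sat (+2)  2037: Sun (+1)
Tuesday years: 1949, 1955, 1960, 1966, 1977, 1983, 1988, 1994, 2005, 2011, 2016, 2022, 2033 — 13 in total.

13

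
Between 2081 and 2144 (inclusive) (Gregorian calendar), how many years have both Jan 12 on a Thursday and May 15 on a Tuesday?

3

Check each year's weekday for Jan 12 and May 15:
  2081: Sun/Thu  2082: Mon/Fri  2083: Tue/Sat  2084: Wed/Mon  2085: Fri/Tue  2086: Sat/Wed  2087: Sun/Thu  2088: Mon/Sat  2089: Wed/Sun  2090: Thu/Mon  2091: Fri/Tue  2092: Sat/Thu  2093: Mon/Fri  2094: Tue/Sat  …(36 more)…  2131: Fri/Tue  2132: Sat/Thu  2133: Mon/Fri  2134: Tue/Sat  2135: Wed/Sun  2136: Thu/Tue ✓  2137: Sat/Wed  2138: Sun/Thu  2139: Mon/Fri  2140: Tue/Sun  2141: Thu/Mon  2142: Fri/Tue  2143: Sat/Wed  2144: Sun/Fri
Both conditions hold in: 2096, 2108, 2136 — 3.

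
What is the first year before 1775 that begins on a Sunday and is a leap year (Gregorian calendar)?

Jan 1 advances by 2 weekdays after a leap year and by 1 after a common year.
1775: Jan 1 is Sunday.
1774: Saturday
1773: Friday
1772: Wednesday (leap)
1771: Tuesday
1770: Monday
1769: Sunday
1768: Friday (leap)
1767: Thursday
1766: Wednesday
1765: Tuesday
1764: Sunday (leap)
1764 begins on a Sunday and is a leap year.

1764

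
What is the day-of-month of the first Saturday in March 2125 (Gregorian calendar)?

3

March 1, 2125 is a Thursday, so the first Saturday is the 3rd.
The first Saturday is 3 + 0 = 3.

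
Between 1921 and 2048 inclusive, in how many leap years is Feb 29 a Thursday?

Leap years in 1921–2048: 32 of them.
Feb 29 weekday advances by 5 (mod 7) from one leap year to the next four years later (or differs when a century non-leap intervenes).
Leap-day weekdays: 1924:Fri 1928:Wed 1932:Mon 1936:Sat 1940:Thu✓ 1944:Tue 1948:Sun 1952:Fri 1956:Wed 1960:Mon 1964:Sat 1968:Thu✓ 1972:Tue …(6 more)… 2000:Tue 2004:Sun 2008:Fri 2012:Wed 2016:Mon 2020:Sat 2024:Thu✓ 2028:Tue 2032:Sun 2036:Fri 2040:Wed 2044:Mon 2048:Sat
Thursday: 1940, 1968, 1996, 2024 → 4.

4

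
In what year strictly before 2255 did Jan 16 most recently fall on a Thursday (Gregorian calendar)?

2251

From one year to the next, a fixed date's weekday advances by 1, or by 2 when a Feb 29 lies between the two dates.
2255: January 16 is Tuesday.
2254: Monday (−1)
2253: Sunday (−1)
2252: Friday (−2)
2251: Thursday (−1)
Jan 16 falls on a Thursday in 2251.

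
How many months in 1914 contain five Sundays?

4

A month of length L has five Sundays iff its first Sunday is on day ≤ L−28 (so day 1–3 in a 31-day month, 1–2 in a 30-day month, day 1 in a leap February).
Checking each month of 1914: Jan starts Thu (31d); Feb starts Sun (28d); Mar starts Sun (31d) ✓; Apr starts Wed (30d); May starts Fri (31d) ✓; Jun starts Mon (30d); Jul starts Wed (31d); Aug starts Sat (31d) ✓; Sep starts Tue (30d); Oct starts Thu (31d); Nov starts Sun (30d) ✓; Dec starts Tue (31d).
Five-Sunday months: March, May, August, November → 4.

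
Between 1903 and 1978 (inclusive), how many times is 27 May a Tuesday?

10

Track 27 May's weekday year by year (advancing +1, or +2 across a Feb 29):
  1903: Wed  1904: Fri (+2)  1905: Sat (+1)  1906: Sun (+1)  1907: Mon (+1)
  1908: Wed (+2)  1909: Thu (+1)  1910: Fri (+1)  1911: Sat (+1)  1912: Mon (+2)
  1913: Tue (+1) ✓  1914: Wed (+1)  1915: Thu (+1)  1916: Sat (+2)  … (48 more years) …
  1965: Thu (+1)  1966: Fri (+1)  1967: Sat (+1)  1968: Mon (+2)  1969: Tue (+1) ✓
  1970: Wed (+1)  1971: Thu (+1)  1972: Sat (+2)  1973: Sun (+1)  1974: Mon (+1)
  1975: Tue (+1) ✓  1976: Thu (+2)  1977: Fri (+1)  1978: Sat (+1)
Tuesday years: 1913, 1919, 1924, 1930, 1941, 1947, 1952, 1958, 1969, 1975 — 10 in total.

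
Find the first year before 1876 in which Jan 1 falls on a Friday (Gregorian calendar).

1875

Jan 1 advances by 2 weekdays after a leap year and by 1 after a common year.
1876: Jan 1 is Saturday (leap).
1875: Friday
1875 begins on a Friday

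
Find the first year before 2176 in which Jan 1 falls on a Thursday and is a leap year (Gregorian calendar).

Jan 1 advances by 2 weekdays after a leap year and by 1 after a common year.
2176: Jan 1 is Monday (leap).
2175: Sunday
2174: Saturday
2173: Friday
2172: Wednesday (leap)
2171: Tuesday
2170: Monday
2169: Sunday
2168: Friday (leap)
2167: Thursday
2166: Wednesday
2165: Tuesday
2164: Sunday (leap)
2163: Saturday
2162: Friday
2161: Thursday
2160: Tuesday (leap)
2159: Monday
2158: Sunday
2157: Saturday
2156: Thursday (leap)
2156 begins on a Thursday and is a leap year.

2156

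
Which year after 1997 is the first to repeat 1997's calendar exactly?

Two years share a calendar iff Jan 1 falls on the same weekday and both are leap or both are common. 1997: Jan 1 is Wednesday, common year.
1998: Jan 1 Thursday, common
1999: Jan 1 Friday, common
2000: Jan 1 Saturday, leap
2001: Jan 1 Monday, common
2002: Jan 1 Tuesday, common
2003: Jan 1 Wednesday, common
2003 matches on both conditions.

2003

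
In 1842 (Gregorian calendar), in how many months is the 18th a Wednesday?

1

Check the 18th of each month of 1842: Jan 18: Tue, Feb 18: Fri, Mar 18: Fri, Apr 18: Mon, May 18: Wed, Jun 18: Sat, Jul 18: Mon, Aug 18: Thu, Sep 18: Sun, Oct 18: Tue, Nov 18: Fri, Dec 18: Sun.
Wednesday occurs in May — 1 month.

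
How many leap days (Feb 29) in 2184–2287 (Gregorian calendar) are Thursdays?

3

Leap years in 2184–2287: 25 of them.
Feb 29 weekday advances by 5 (mod 7) from one leap year to the next four years later (or differs when a century non-leap intervenes).
Leap-day weekdays: 2184:Sun 2188:Fri 2192:Wed 2196:Mon 2204:Wed 2208:Mon 2212:Sat 2216:Thu✓ 2220:Tue 2224:Sun 2228:Fri 2232:Wed 2236:Mon 2240:Sat 2244:Thu✓ 2248:Tue 2252:Sun 2256:Fri 2260:Wed 2264:Mon 2268:Sat 2272:Thu✓ 2276:Tue 2280:Sun 2284:Fri
Thursday: 2216, 2244, 2272 → 3.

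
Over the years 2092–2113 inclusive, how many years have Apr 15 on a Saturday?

2

Track Apr 15's weekday year by year (advancing +1, or +2 across a Feb 29):
  2092: Tue  2093: Wed (+1)  2094: Thu (+1)  2095: Fri (+1)  2096: Sun (+2)
  2097: Mon (+1)  2098: Tue (+1)  2099: Wed (+1)  2100: Thu (+1)  2101: Fri (+1)
  2102: Sat (+1) ✓  2103: Sun (+1)  2104: Tue (+2)  2105: Wed (+1)  2106: Thu (+1)
  2107: Fri (+1)  2108: Sun (+2)  2109: Mon (+1)  2110: Tue (+1)  2111: Wed (+1)
  2112: Fri (+2)  2113: Sat (+1) ✓
Saturday years: 2102, 2113 — 2 in total.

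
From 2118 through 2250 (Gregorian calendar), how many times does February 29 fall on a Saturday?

Leap years in 2118–2250: 32 of them.
Feb 29 weekday advances by 5 (mod 7) from one leap year to the next four years later (or differs when a century non-leap intervenes).
Leap-day weekdays: 2120:Thu 2124:Tue 2128:Sun 2132:Fri 2136:Wed 2140:Mon 2144:Sat✓ 2148:Thu 2152:Tue 2156:Sun 2160:Fri 2164:Wed 2168:Mon …(6 more)… 2196:Mon 2204:Wed 2208:Mon 2212:Sat✓ 2216:Thu 2220:Tue 2224:Sun 2228:Fri 2232:Wed 2236:Mon 2240:Sat✓ 2244:Thu 2248:Tue
Saturday: 2144, 2172, 2212, 2240 → 4.

4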